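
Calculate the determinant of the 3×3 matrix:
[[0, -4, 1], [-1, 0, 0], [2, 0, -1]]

Expansion along first row:
det = 0·det([[0,0],[0,-1]]) - -4·det([[-1,0],[2,-1]]) + 1·det([[-1,0],[2,0]])
    = 0·(0·-1 - 0·0) - -4·(-1·-1 - 0·2) + 1·(-1·0 - 0·2)
    = 0·0 - -4·1 + 1·0
    = 0 + 4 + 0 = 4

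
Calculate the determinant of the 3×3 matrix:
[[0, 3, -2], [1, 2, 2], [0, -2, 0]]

Expansion along first row:
det = 0·det([[2,2],[-2,0]]) - 3·det([[1,2],[0,0]]) + -2·det([[1,2],[0,-2]])
    = 0·(2·0 - 2·-2) - 3·(1·0 - 2·0) + -2·(1·-2 - 2·0)
    = 0·4 - 3·0 + -2·-2
    = 0 + 0 + 4 = 4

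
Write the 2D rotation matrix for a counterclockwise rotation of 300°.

Rotation matrix formula: [[cos θ, -sin θ], [sin θ, cos θ]]
For θ = 300°:
cos(300°) = 1/2
sin(300°) = -√3/2
Result: [[1/2, √3/2], [-√3/2, 1/2]]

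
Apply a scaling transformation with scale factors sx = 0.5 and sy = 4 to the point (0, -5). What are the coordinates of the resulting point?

Scaling matrix:
[[0.50, 0], [0, 4]]
Result: (0 × 0.5, -5 × 4) = (0, -20)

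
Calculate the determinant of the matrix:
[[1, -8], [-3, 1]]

For a 2×2 matrix [[a, b], [c, d]], det = ad - bc
det = (1)(1) - (-8)(-3) = 1 - 24 = -23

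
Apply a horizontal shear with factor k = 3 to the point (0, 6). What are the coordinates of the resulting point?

Shear matrix for horizontal shear with factor k = 3:
[[1, 3], [0, 1]]
Result: (0, 6) → (18, 6)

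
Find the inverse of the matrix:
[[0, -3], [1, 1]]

For [[a,b],[c,d]], inverse = (1/det)·[[d,-b],[-c,a]]
det = (0)(1) - (-3)(1) = 0 - -3 = 3
Inverse = (1/3)·[[1, 3], [-1, 0]]
= [[1/3, 1], [-1/3, 0]]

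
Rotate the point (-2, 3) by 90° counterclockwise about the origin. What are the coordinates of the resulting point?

Rotation matrix for 90°: [[cos 90°, -sin 90°], [sin 90°, cos 90°]] = [[0, -1], [1, 0]]
[[0, -1], [1, 0]] × [-2, 3]ᵀ = [-3, -2]ᵀ
Result: (-3, -2)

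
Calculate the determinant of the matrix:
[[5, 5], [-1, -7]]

For a 2×2 matrix [[a, b], [c, d]], det = ad - bc
det = (5)(-7) - (5)(-1) = -35 - -5 = -30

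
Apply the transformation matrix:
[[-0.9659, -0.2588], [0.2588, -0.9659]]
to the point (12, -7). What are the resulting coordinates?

Matrix multiplication:
[[-0.9659, -0.2588], [0.2588, -0.9659]] × [12, -7]ᵀ
= [(-0.9659)(12) + (-0.2588)(-7), (0.2588)(12) + (-0.9659)(-7)]ᵀ
= [-9.7792, 9.8669]ᵀ
Result: (-9.7792, 9.8669)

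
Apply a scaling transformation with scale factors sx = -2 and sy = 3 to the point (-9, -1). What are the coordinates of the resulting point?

Scaling matrix:
[[-2, 0], [0, 3]]
Result: (-9 × -2, -1 × 3) = (18, -3)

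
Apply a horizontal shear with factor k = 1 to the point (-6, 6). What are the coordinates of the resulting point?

Shear matrix for horizontal shear with factor k = 1:
[[1, 1], [0, 1]]
Result: (-6, 6) → (0, 6)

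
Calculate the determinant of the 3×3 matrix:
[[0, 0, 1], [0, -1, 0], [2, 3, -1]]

Expansion along first row:
det = 0·det([[-1,0],[3,-1]]) - 0·det([[0,0],[2,-1]]) + 1·det([[0,-1],[2,3]])
    = 0·(-1·-1 - 0·3) - 0·(0·-1 - 0·2) + 1·(0·3 - -1·2)
    = 0·1 - 0·0 + 1·2
    = 0 + 0 + 2 = 2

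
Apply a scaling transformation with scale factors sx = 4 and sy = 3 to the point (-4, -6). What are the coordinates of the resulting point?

Scaling matrix:
[[4, 0], [0, 3]]
Result: (-4 × 4, -6 × 3) = (-16, -18)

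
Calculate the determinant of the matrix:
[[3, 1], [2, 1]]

For a 2×2 matrix [[a, b], [c, d]], det = ad - bc
det = (3)(1) - (1)(2) = 3 - 2 = 1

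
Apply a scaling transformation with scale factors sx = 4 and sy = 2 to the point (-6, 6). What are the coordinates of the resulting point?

Scaling matrix:
[[4, 0], [0, 2]]
Result: (-6 × 4, 6 × 2) = (-24, 12)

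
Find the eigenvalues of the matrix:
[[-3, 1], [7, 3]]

Characteristic equation: det(A - λI) = 0
λ² - (trace)λ + (det) = 0
trace = -3 + 3 = 0, det = (-3)(3) - (1)(7) = -16
λ² - (0)λ + (-16) = 0
λ = (0 ± √((0)² - 4·(-16))) / 2 = (0 ± √64) / 2
Solving: λ = -4, 4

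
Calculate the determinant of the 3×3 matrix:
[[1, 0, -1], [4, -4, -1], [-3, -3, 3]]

Expansion along first row:
det = 1·det([[-4,-1],[-3,3]]) - 0·det([[4,-1],[-3,3]]) + -1·det([[4,-4],[-3,-3]])
    = 1·(-4·3 - -1·-3) - 0·(4·3 - -1·-3) + -1·(4·-3 - -4·-3)
    = 1·-15 - 0·9 + -1·-24
    = -15 + 0 + 24 = 9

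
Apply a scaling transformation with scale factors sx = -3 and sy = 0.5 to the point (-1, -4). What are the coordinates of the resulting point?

Scaling matrix:
[[-3, 0], [0, 0.50]]
Result: (-1 × -3, -4 × 0.5) = (3, -2)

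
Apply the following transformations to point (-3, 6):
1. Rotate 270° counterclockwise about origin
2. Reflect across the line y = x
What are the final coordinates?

Step 1: Rotate 270° → (6, 3)
Step 2: Reflect across line y = x → (3, 6)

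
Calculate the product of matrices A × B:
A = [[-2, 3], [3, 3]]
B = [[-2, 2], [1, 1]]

Matrix multiplication:
C[0][0] = -2×-2 + 3×1 = 7
C[0][1] = -2×2 + 3×1 = -1
C[1][0] = 3×-2 + 3×1 = -3
C[1][1] = 3×2 + 3×1 = 9
Result: [[7, -1], [-3, 9]]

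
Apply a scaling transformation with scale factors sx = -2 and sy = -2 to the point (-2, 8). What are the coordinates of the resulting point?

Scaling matrix:
[[-2, 0], [0, -2]]
Result: (-2 × -2, 8 × -2) = (4, -16)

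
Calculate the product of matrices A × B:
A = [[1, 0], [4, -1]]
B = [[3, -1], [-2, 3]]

Matrix multiplication:
C[0][0] = 1×3 + 0×-2 = 3
C[0][1] = 1×-1 + 0×3 = -1
C[1][0] = 4×3 + -1×-2 = 14
C[1][1] = 4×-1 + -1×3 = -7
Result: [[3, -1], [14, -7]]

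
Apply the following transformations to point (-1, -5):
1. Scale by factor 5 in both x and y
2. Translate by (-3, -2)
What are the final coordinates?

Step 1: Scale (-1, -5) by 5 → (-5, -25)
Step 2: Translate by (-3, -2) → (-8, -27)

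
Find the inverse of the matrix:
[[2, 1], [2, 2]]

For [[a,b],[c,d]], inverse = (1/det)·[[d,-b],[-c,a]]
det = (2)(2) - (1)(2) = 4 - 2 = 2
Inverse = (1/2)·[[2, -1], [-2, 2]]
= [[1, -1/2], [-1, 1]]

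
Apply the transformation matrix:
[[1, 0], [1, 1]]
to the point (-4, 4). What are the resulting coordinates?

Matrix multiplication:
[[1, 0], [1, 1]] × [-4, 4]ᵀ
= [(1)(-4) + (0)(4), (1)(-4) + (1)(4)]ᵀ
= [-4, 0]ᵀ
Result: (-4, 0)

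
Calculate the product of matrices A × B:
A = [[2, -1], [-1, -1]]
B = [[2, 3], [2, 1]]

Matrix multiplication:
C[0][0] = 2×2 + -1×2 = 2
C[0][1] = 2×3 + -1×1 = 5
C[1][0] = -1×2 + -1×2 = -4
C[1][1] = -1×3 + -1×1 = -4
Result: [[2, 5], [-4, -4]]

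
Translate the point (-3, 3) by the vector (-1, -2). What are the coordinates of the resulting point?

Translation by (-1, -2) (homogeneous matrix [[1, 0, -1], [0, 1, -2], [0, 0, 1]]):
x' = -3 + -1 = -4
y' = 3 + -2 = 1
Result: (-4, 1)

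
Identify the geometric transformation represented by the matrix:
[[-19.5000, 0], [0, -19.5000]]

This matrix represents: uniform scaling by factor -19.5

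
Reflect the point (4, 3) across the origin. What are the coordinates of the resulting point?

Reflection across origin: (4, 3) → (-4, -3)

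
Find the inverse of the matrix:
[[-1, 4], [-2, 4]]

For [[a,b],[c,d]], inverse = (1/det)·[[d,-b],[-c,a]]
det = (-1)(4) - (4)(-2) = -4 - -8 = 4
Inverse = (1/4)·[[4, -4], [2, -1]]
= [[1, -1], [1/2, -1/4]]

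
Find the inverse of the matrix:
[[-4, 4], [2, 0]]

For [[a,b],[c,d]], inverse = (1/det)·[[d,-b],[-c,a]]
det = (-4)(0) - (4)(2) = 0 - 8 = -8
Inverse = (1/-8)·[[0, -4], [-2, -4]]
= [[0, 1/2], [1/4, 1/2]]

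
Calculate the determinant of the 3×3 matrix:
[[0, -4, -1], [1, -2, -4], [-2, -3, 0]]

Expansion along first row:
det = 0·det([[-2,-4],[-3,0]]) - -4·det([[1,-4],[-2,0]]) + -1·det([[1,-2],[-2,-3]])
    = 0·(-2·0 - -4·-3) - -4·(1·0 - -4·-2) + -1·(1·-3 - -2·-2)
    = 0·-12 - -4·-8 + -1·-7
    = 0 + -32 + 7 = -25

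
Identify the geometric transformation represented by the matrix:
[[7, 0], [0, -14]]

This matrix represents: non-uniform scaling by sx = 7, sy = -14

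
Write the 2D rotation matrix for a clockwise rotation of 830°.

Rotation matrix formula: [[cos θ, -sin θ], [sin θ, cos θ]]
A clockwise rotation by 830° is equivalent to a counterclockwise rotation by -830°.
For θ = -830°:
cos(-830°) = -0.3420
sin(-830°) = -0.9397
Result: [[-0.3420, 0.9397], [-0.9397, -0.3420]]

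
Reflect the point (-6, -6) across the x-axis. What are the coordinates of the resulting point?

Reflection across x-axis: (-6, -6) → (-6, 6)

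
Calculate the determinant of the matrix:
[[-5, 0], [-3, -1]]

For a 2×2 matrix [[a, b], [c, d]], det = ad - bc
det = (-5)(-1) - (0)(-3) = 5 - 0 = 5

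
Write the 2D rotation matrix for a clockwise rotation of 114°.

Rotation matrix formula: [[cos θ, -sin θ], [sin θ, cos θ]]
A clockwise rotation by 114° is equivalent to a counterclockwise rotation by -114°.
For θ = -114°:
cos(-114°) = -0.4067
sin(-114°) = -0.9135
Result: [[-0.4067, 0.9135], [-0.9135, -0.4067]]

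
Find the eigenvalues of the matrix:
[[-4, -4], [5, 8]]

Characteristic equation: det(A - λI) = 0
λ² - (trace)λ + (det) = 0
trace = -4 + 8 = 4, det = (-4)(8) - (-4)(5) = -12
λ² - (4)λ + (-12) = 0
λ = (4 ± √((4)² - 4·(-12))) / 2 = (4 ± √64) / 2
Solving: λ = -2, 6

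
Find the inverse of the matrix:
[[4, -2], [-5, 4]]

For [[a,b],[c,d]], inverse = (1/det)·[[d,-b],[-c,a]]
det = (4)(4) - (-2)(-5) = 16 - 10 = 6
Inverse = (1/6)·[[4, 2], [5, 4]]
= [[2/3, 1/3], [5/6, 2/3]]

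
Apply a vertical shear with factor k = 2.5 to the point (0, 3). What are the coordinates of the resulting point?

Shear matrix for vertical shear with factor k = 2.5:
[[1, 0], [2.50, 1]]
Result: (0, 3) → (0, 3)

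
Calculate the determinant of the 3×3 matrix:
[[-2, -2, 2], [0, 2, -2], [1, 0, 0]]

Expansion along first row:
det = -2·det([[2,-2],[0,0]]) - -2·det([[0,-2],[1,0]]) + 2·det([[0,2],[1,0]])
    = -2·(2·0 - -2·0) - -2·(0·0 - -2·1) + 2·(0·0 - 2·1)
    = -2·0 - -2·2 + 2·-2
    = 0 + 4 + -4 = 0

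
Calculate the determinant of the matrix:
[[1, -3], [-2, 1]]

For a 2×2 matrix [[a, b], [c, d]], det = ad - bc
det = (1)(1) - (-3)(-2) = 1 - 6 = -5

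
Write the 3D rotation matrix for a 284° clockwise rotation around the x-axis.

Rotation matrix for clockwise 284° around x-axis:
A clockwise rotation by 284° is a counterclockwise rotation by -284°.
cos(-284°) = 0.2419, sin(-284°) = 0.9703
Result: [[1, 0, 0], [0, 0.2419, -0.9703], [0, 0.9703, 0.2419]]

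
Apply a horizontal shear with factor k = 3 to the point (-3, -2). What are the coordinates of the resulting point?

Shear matrix for horizontal shear with factor k = 3:
[[1, 3], [0, 1]]
Result: (-3, -2) → (-9, -2)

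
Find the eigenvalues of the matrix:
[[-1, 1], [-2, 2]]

Characteristic equation: det(A - λI) = 0
λ² - (trace)λ + (det) = 0
trace = -1 + 2 = 1, det = (-1)(2) - (1)(-2) = 0
λ² - (1)λ + (0) = 0
λ = (1 ± √((1)² - 4·(0))) / 2 = (1 ± √1) / 2
Solving: λ = 0, 1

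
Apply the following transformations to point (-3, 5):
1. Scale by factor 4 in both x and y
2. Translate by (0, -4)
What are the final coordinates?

Step 1: Scale (-3, 5) by 4 → (-12, 20)
Step 2: Translate by (0, -4) → (-12, 16)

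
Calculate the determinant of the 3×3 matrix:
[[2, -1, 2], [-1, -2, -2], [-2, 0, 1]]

Expansion along first row:
det = 2·det([[-2,-2],[0,1]]) - -1·det([[-1,-2],[-2,1]]) + 2·det([[-1,-2],[-2,0]])
    = 2·(-2·1 - -2·0) - -1·(-1·1 - -2·-2) + 2·(-1·0 - -2·-2)
    = 2·-2 - -1·-5 + 2·-4
    = -4 + -5 + -8 = -17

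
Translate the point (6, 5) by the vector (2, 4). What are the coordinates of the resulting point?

Translation by (2, 4) (homogeneous matrix [[1, 0, 2], [0, 1, 4], [0, 0, 1]]):
x' = 6 + 2 = 8
y' = 5 + 4 = 9
Result: (8, 9)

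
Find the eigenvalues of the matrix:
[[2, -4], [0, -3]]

Characteristic equation: det(A - λI) = 0
λ² - (trace)λ + (det) = 0
trace = 2 + -3 = -1, det = (2)(-3) - (-4)(0) = -6
λ² - (-1)λ + (-6) = 0
λ = (-1 ± √((-1)² - 4·(-6))) / 2 = (-1 ± √25) / 2
Solving: λ = -3, 2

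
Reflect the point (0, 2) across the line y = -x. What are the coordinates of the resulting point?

Reflection across line y = -x: (0, 2) → (-2, 0)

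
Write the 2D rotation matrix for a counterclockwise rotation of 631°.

Rotation matrix formula: [[cos θ, -sin θ], [sin θ, cos θ]]
For θ = 631°:
cos(631°) = 0.0175
sin(631°) = -0.9998
Result: [[0.0175, 0.9998], [-0.9998, 0.0175]]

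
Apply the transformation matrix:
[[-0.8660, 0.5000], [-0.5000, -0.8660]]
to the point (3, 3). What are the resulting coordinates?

Matrix multiplication:
[[-0.8660, 0.5000], [-0.5000, -0.8660]] × [3, 3]ᵀ
= [(-0.8660)(3) + (0.5000)(3), (-0.5000)(3) + (-0.8660)(3)]ᵀ
= [-1.0980, -4.0980]ᵀ
Result: (-1.0980, -4.0980)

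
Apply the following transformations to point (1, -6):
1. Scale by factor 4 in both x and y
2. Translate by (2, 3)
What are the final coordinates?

Step 1: Scale (1, -6) by 4 → (4, -24)
Step 2: Translate by (2, 3) → (6, -21)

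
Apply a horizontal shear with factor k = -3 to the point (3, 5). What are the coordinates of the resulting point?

Shear matrix for horizontal shear with factor k = -3:
[[1, -3], [0, 1]]
Result: (3, 5) → (-12, 5)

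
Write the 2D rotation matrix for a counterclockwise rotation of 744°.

Rotation matrix formula: [[cos θ, -sin θ], [sin θ, cos θ]]
For θ = 744°:
cos(744°) = 0.9135
sin(744°) = 0.4067
Result: [[0.9135, -0.4067], [0.4067, 0.9135]]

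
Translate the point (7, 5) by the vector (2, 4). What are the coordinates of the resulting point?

Translation by (2, 4) (homogeneous matrix [[1, 0, 2], [0, 1, 4], [0, 0, 1]]):
x' = 7 + 2 = 9
y' = 5 + 4 = 9
Result: (9, 9)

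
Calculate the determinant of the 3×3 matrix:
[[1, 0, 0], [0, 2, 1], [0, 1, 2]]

Expansion along first row:
det = 1·det([[2,1],[1,2]]) - 0·det([[0,1],[0,2]]) + 0·det([[0,2],[0,1]])
    = 1·(2·2 - 1·1) - 0·(0·2 - 1·0) + 0·(0·1 - 2·0)
    = 1·3 - 0·0 + 0·0
    = 3 + 0 + 0 = 3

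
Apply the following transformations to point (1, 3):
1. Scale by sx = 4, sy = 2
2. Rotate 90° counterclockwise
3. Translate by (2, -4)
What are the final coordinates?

Step 1: Scale → (4, 6)
Step 2: Rotate 90° → (-6, 4)
Step 3: Translate → (-4, 0)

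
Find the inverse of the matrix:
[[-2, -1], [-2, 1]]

For [[a,b],[c,d]], inverse = (1/det)·[[d,-b],[-c,a]]
det = (-2)(1) - (-1)(-2) = -2 - 2 = -4
Inverse = (1/-4)·[[1, 1], [2, -2]]
= [[-1/4, -1/4], [-1/2, 1/2]]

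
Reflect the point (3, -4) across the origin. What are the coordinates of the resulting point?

Reflection across origin: (3, -4) → (-3, 4)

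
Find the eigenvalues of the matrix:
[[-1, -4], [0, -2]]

Characteristic equation: det(A - λI) = 0
λ² - (trace)λ + (det) = 0
trace = -1 + -2 = -3, det = (-1)(-2) - (-4)(0) = 2
λ² - (-3)λ + (2) = 0
λ = (-3 ± √((-3)² - 4·(2))) / 2 = (-3 ± √1) / 2
Solving: λ = -2, -1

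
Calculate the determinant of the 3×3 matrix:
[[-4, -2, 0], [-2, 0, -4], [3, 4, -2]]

Expansion along first row:
det = -4·det([[0,-4],[4,-2]]) - -2·det([[-2,-4],[3,-2]]) + 0·det([[-2,0],[3,4]])
    = -4·(0·-2 - -4·4) - -2·(-2·-2 - -4·3) + 0·(-2·4 - 0·3)
    = -4·16 - -2·16 + 0·-8
    = -64 + 32 + 0 = -32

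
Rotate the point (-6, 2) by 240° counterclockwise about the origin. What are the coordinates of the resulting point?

Rotation matrix for 240°: [[cos 240°, -sin 240°], [sin 240°, cos 240°]] ≈ [[-0.500000, 0.866025], [-0.866025, -0.500000]]
[[-0.500000, 0.866025], [-0.866025, -0.500000]] × [-6, 2]ᵀ ≈ [4.7321, 4.1962]ᵀ
Result: (4.7321, 4.1962)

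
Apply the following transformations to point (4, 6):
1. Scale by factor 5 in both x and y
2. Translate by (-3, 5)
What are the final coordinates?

Step 1: Scale (4, 6) by 5 → (20, 30)
Step 2: Translate by (-3, 5) → (17, 35)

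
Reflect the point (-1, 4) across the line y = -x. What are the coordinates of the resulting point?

Reflection across line y = -x: (-1, 4) → (-4, 1)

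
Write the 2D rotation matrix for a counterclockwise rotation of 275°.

Rotation matrix formula: [[cos θ, -sin θ], [sin θ, cos θ]]
For θ = 275°:
cos(275°) = 0.0872
sin(275°) = -0.9962
Result: [[0.0872, 0.9962], [-0.9962, 0.0872]]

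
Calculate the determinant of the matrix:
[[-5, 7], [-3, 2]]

For a 2×2 matrix [[a, b], [c, d]], det = ad - bc
det = (-5)(2) - (7)(-3) = -10 - -21 = 11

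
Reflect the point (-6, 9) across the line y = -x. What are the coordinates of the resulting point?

Reflection across line y = -x: (-6, 9) → (-9, 6)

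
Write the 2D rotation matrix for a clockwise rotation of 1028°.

Rotation matrix formula: [[cos θ, -sin θ], [sin θ, cos θ]]
A clockwise rotation by 1028° is equivalent to a counterclockwise rotation by -1028°.
For θ = -1028°:
cos(-1028°) = 0.6157
sin(-1028°) = 0.7880
Result: [[0.6157, -0.7880], [0.7880, 0.6157]]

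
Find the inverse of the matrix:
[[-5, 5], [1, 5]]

For [[a,b],[c,d]], inverse = (1/det)·[[d,-b],[-c,a]]
det = (-5)(5) - (5)(1) = -25 - 5 = -30
Inverse = (1/-30)·[[5, -5], [-1, -5]]
= [[-1/6, 1/6], [1/30, 1/6]]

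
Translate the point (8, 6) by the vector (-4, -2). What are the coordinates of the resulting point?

Translation by (-4, -2) (homogeneous matrix [[1, 0, -4], [0, 1, -2], [0, 0, 1]]):
x' = 8 + -4 = 4
y' = 6 + -2 = 4
Result: (4, 4)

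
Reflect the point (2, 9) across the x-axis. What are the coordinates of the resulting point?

Reflection across x-axis: (2, 9) → (2, -9)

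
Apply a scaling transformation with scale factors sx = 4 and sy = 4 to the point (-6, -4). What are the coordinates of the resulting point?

Scaling matrix:
[[4, 0], [0, 4]]
Result: (-6 × 4, -4 × 4) = (-24, -16)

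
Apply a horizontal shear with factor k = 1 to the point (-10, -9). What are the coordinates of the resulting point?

Shear matrix for horizontal shear with factor k = 1:
[[1, 1], [0, 1]]
Result: (-10, -9) → (-19, -9)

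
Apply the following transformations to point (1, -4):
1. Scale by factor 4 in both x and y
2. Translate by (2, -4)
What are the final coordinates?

Step 1: Scale (1, -4) by 4 → (4, -16)
Step 2: Translate by (2, -4) → (6, -20)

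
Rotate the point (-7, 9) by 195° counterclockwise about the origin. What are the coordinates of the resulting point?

Rotation matrix for 195°: [[cos 195°, -sin 195°], [sin 195°, cos 195°]] ≈ [[-0.965926, 0.258819], [-0.258819, -0.965926]]
[[-0.965926, 0.258819], [-0.258819, -0.965926]] × [-7, 9]ᵀ ≈ [9.0909, -6.8816]ᵀ
Result: (9.0909, -6.8816)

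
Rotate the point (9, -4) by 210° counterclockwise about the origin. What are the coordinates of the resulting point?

Rotation matrix for 210°: [[cos 210°, -sin 210°], [sin 210°, cos 210°]] ≈ [[-0.866025, 0.500000], [-0.500000, -0.866025]]
[[-0.866025, 0.500000], [-0.500000, -0.866025]] × [9, -4]ᵀ ≈ [-9.7942, -1.0359]ᵀ
Result: (-9.7942, -1.0359)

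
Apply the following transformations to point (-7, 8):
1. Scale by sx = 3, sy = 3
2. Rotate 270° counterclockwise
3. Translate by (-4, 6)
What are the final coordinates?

Step 1: Scale → (-21, 24)
Step 2: Rotate 270° → (24, 21)
Step 3: Translate → (20, 27)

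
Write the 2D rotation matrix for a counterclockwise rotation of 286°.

Rotation matrix formula: [[cos θ, -sin θ], [sin θ, cos θ]]
For θ = 286°:
cos(286°) = 0.2756
sin(286°) = -0.9613
Result: [[0.2756, 0.9613], [-0.9613, 0.2756]]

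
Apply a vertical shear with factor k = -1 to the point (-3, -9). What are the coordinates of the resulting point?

Shear matrix for vertical shear with factor k = -1:
[[1, 0], [-1, 1]]
Result: (-3, -9) → (-3, -6)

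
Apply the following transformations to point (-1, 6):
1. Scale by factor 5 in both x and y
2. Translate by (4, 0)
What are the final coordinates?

Step 1: Scale (-1, 6) by 5 → (-5, 30)
Step 2: Translate by (4, 0) → (-1, 30)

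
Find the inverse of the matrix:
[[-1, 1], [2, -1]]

For [[a,b],[c,d]], inverse = (1/det)·[[d,-b],[-c,a]]
det = (-1)(-1) - (1)(2) = 1 - 2 = -1
Inverse = (1/-1)·[[-1, -1], [-2, -1]]
= [[1, 1], [2, 1]]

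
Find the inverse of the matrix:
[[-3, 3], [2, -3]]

For [[a,b],[c,d]], inverse = (1/det)·[[d,-b],[-c,a]]
det = (-3)(-3) - (3)(2) = 9 - 6 = 3
Inverse = (1/3)·[[-3, -3], [-2, -3]]
= [[-1, -1], [-2/3, -1]]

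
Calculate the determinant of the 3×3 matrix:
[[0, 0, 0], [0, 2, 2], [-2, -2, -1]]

Expansion along first row:
det = 0·det([[2,2],[-2,-1]]) - 0·det([[0,2],[-2,-1]]) + 0·det([[0,2],[-2,-2]])
    = 0·(2·-1 - 2·-2) - 0·(0·-1 - 2·-2) + 0·(0·-2 - 2·-2)
    = 0·2 - 0·4 + 0·4
    = 0 + 0 + 0 = 0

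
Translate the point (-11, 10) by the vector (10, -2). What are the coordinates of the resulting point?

Translation by (10, -2) (homogeneous matrix [[1, 0, 10], [0, 1, -2], [0, 0, 1]]):
x' = -11 + 10 = -1
y' = 10 + -2 = 8
Result: (-1, 8)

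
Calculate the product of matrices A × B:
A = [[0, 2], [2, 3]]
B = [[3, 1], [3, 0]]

Matrix multiplication:
C[0][0] = 0×3 + 2×3 = 6
C[0][1] = 0×1 + 2×0 = 0
C[1][0] = 2×3 + 3×3 = 15
C[1][1] = 2×1 + 3×0 = 2
Result: [[6, 0], [15, 2]]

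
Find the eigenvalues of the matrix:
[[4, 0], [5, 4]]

Characteristic equation: det(A - λI) = 0
λ² - (trace)λ + (det) = 0
trace = 4 + 4 = 8, det = (4)(4) - (0)(5) = 16
λ² - (8)λ + (16) = 0
λ = (8 ± √((8)² - 4·(16))) / 2 = (8 ± √0) / 2
Solving: λ = 4, 4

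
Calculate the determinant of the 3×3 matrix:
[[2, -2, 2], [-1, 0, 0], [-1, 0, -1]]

Expansion along first row:
det = 2·det([[0,0],[0,-1]]) - -2·det([[-1,0],[-1,-1]]) + 2·det([[-1,0],[-1,0]])
    = 2·(0·-1 - 0·0) - -2·(-1·-1 - 0·-1) + 2·(-1·0 - 0·-1)
    = 2·0 - -2·1 + 2·0
    = 0 + 2 + 0 = 2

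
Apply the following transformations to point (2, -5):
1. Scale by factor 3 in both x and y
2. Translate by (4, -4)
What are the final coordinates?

Step 1: Scale (2, -5) by 3 → (6, -15)
Step 2: Translate by (4, -4) → (10, -19)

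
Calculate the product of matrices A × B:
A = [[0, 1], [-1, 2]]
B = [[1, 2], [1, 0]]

Matrix multiplication:
C[0][0] = 0×1 + 1×1 = 1
C[0][1] = 0×2 + 1×0 = 0
C[1][0] = -1×1 + 2×1 = 1
C[1][1] = -1×2 + 2×0 = -2
Result: [[1, 0], [1, -2]]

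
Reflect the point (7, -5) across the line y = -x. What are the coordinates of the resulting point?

Reflection across line y = -x: (7, -5) → (5, -7)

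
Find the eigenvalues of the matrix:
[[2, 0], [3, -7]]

Characteristic equation: det(A - λI) = 0
λ² - (trace)λ + (det) = 0
trace = 2 + -7 = -5, det = (2)(-7) - (0)(3) = -14
λ² - (-5)λ + (-14) = 0
λ = (-5 ± √((-5)² - 4·(-14))) / 2 = (-5 ± √81) / 2
Solving: λ = -7, 2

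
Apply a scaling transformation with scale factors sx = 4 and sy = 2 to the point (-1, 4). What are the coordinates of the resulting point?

Scaling matrix:
[[4, 0], [0, 2]]
Result: (-1 × 4, 4 × 2) = (-4, 8)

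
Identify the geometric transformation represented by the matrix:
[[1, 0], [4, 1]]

This matrix represents: vertical shear with factor 4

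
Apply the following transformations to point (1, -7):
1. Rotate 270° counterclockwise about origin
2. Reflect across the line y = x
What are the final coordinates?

Step 1: Rotate 270° → (-7, -1)
Step 2: Reflect across line y = x → (-1, -7)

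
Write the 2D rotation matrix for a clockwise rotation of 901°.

Rotation matrix formula: [[cos θ, -sin θ], [sin θ, cos θ]]
A clockwise rotation by 901° is equivalent to a counterclockwise rotation by -901°.
For θ = -901°:
cos(-901°) = -0.9998
sin(-901°) = 0.0175
Result: [[-0.9998, -0.0175], [0.0175, -0.9998]]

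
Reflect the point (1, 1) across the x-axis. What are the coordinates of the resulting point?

Reflection across x-axis: (1, 1) → (1, -1)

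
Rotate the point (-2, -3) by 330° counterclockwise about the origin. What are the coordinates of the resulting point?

Rotation matrix for 330°: [[cos 330°, -sin 330°], [sin 330°, cos 330°]] ≈ [[0.866025, 0.500000], [-0.500000, 0.866025]]
[[0.866025, 0.500000], [-0.500000, 0.866025]] × [-2, -3]ᵀ ≈ [-3.2321, -1.5981]ᵀ
Result: (-3.2321, -1.5981)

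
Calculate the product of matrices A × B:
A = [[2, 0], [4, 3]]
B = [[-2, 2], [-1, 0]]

Matrix multiplication:
C[0][0] = 2×-2 + 0×-1 = -4
C[0][1] = 2×2 + 0×0 = 4
C[1][0] = 4×-2 + 3×-1 = -11
C[1][1] = 4×2 + 3×0 = 8
Result: [[-4, 4], [-11, 8]]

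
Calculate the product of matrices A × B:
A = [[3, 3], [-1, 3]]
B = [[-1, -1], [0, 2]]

Matrix multiplication:
C[0][0] = 3×-1 + 3×0 = -3
C[0][1] = 3×-1 + 3×2 = 3
C[1][0] = -1×-1 + 3×0 = 1
C[1][1] = -1×-1 + 3×2 = 7
Result: [[-3, 3], [1, 7]]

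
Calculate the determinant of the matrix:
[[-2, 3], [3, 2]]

For a 2×2 matrix [[a, b], [c, d]], det = ad - bc
det = (-2)(2) - (3)(3) = -4 - 9 = -13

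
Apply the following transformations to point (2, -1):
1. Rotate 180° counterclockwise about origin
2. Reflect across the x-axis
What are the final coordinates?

Step 1: Rotate 180° → (-2, 1)
Step 2: Reflect across x-axis → (-2, -1)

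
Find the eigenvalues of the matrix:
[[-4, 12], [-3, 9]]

Characteristic equation: det(A - λI) = 0
λ² - (trace)λ + (det) = 0
trace = -4 + 9 = 5, det = (-4)(9) - (12)(-3) = 0
λ² - (5)λ + (0) = 0
λ = (5 ± √((5)² - 4·(0))) / 2 = (5 ± √25) / 2
Solving: λ = 0, 5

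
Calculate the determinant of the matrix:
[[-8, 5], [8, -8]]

For a 2×2 matrix [[a, b], [c, d]], det = ad - bc
det = (-8)(-8) - (5)(8) = 64 - 40 = 24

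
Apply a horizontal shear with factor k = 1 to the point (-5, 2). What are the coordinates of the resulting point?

Shear matrix for horizontal shear with factor k = 1:
[[1, 1], [0, 1]]
Result: (-5, 2) → (-3, 2)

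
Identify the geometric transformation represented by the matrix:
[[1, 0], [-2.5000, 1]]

This matrix represents: vertical shear with factor -2.5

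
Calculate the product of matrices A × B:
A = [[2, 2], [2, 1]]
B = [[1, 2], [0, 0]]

Matrix multiplication:
C[0][0] = 2×1 + 2×0 = 2
C[0][1] = 2×2 + 2×0 = 4
C[1][0] = 2×1 + 1×0 = 2
C[1][1] = 2×2 + 1×0 = 4
Result: [[2, 4], [2, 4]]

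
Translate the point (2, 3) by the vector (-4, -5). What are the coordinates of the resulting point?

Translation by (-4, -5) (homogeneous matrix [[1, 0, -4], [0, 1, -5], [0, 0, 1]]):
x' = 2 + -4 = -2
y' = 3 + -5 = -2
Result: (-2, -2)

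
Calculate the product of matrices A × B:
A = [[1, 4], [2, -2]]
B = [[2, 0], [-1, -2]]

Matrix multiplication:
C[0][0] = 1×2 + 4×-1 = -2
C[0][1] = 1×0 + 4×-2 = -8
C[1][0] = 2×2 + -2×-1 = 6
C[1][1] = 2×0 + -2×-2 = 4
Result: [[-2, -8], [6, 4]]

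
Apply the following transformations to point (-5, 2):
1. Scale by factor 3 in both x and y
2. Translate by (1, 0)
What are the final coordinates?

Step 1: Scale (-5, 2) by 3 → (-15, 6)
Step 2: Translate by (1, 0) → (-14, 6)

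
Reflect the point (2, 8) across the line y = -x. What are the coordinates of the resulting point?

Reflection across line y = -x: (2, 8) → (-8, -2)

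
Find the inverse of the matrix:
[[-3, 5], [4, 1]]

For [[a,b],[c,d]], inverse = (1/det)·[[d,-b],[-c,a]]
det = (-3)(1) - (5)(4) = -3 - 20 = -23
Inverse = (1/-23)·[[1, -5], [-4, -3]]
= [[-1/23, 5/23], [4/23, 3/23]]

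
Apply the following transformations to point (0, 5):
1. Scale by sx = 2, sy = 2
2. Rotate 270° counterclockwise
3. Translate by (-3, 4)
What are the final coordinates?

Step 1: Scale → (0, 10)
Step 2: Rotate 270° → (10, 0)
Step 3: Translate → (7, 4)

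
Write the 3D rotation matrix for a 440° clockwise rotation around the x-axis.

Rotation matrix for clockwise 440° around x-axis:
A clockwise rotation by 440° is a counterclockwise rotation by -440°.
cos(-440°) = 0.1736, sin(-440°) = -0.9848
Result: [[1, 0, 0], [0, 0.1736, 0.9848], [0, -0.9848, 0.1736]]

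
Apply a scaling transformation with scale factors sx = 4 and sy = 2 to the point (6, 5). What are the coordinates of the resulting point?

Scaling matrix:
[[4, 0], [0, 2]]
Result: (6 × 4, 5 × 2) = (24, 10)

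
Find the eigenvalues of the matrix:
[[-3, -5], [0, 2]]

Characteristic equation: det(A - λI) = 0
λ² - (trace)λ + (det) = 0
trace = -3 + 2 = -1, det = (-3)(2) - (-5)(0) = -6
λ² - (-1)λ + (-6) = 0
λ = (-1 ± √((-1)² - 4·(-6))) / 2 = (-1 ± √25) / 2
Solving: λ = -3, 2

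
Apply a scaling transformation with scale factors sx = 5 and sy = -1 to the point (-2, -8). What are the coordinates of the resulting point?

Scaling matrix:
[[5, 0], [0, -1]]
Result: (-2 × 5, -8 × -1) = (-10, 8)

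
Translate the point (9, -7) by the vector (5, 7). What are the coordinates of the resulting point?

Translation by (5, 7) (homogeneous matrix [[1, 0, 5], [0, 1, 7], [0, 0, 1]]):
x' = 9 + 5 = 14
y' = -7 + 7 = 0
Result: (14, 0)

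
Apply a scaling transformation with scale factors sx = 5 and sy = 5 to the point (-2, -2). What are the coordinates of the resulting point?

Scaling matrix:
[[5, 0], [0, 5]]
Result: (-2 × 5, -2 × 5) = (-10, -10)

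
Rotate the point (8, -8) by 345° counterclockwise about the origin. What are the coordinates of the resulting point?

Rotation matrix for 345°: [[cos 345°, -sin 345°], [sin 345°, cos 345°]] ≈ [[0.965926, 0.258819], [-0.258819, 0.965926]]
[[0.965926, 0.258819], [-0.258819, 0.965926]] × [8, -8]ᵀ ≈ [5.6569, -9.7980]ᵀ
Result: (5.6569, -9.7980)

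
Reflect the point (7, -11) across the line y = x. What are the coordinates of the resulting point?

Reflection across line y = x: (7, -11) → (-11, 7)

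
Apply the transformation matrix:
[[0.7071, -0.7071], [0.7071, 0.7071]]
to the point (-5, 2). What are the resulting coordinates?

Matrix multiplication:
[[0.7071, -0.7071], [0.7071, 0.7071]] × [-5, 2]ᵀ
= [(0.7071)(-5) + (-0.7071)(2), (0.7071)(-5) + (0.7071)(2)]ᵀ
= [-4.9497, -2.1213]ᵀ
Result: (-4.9497, -2.1213)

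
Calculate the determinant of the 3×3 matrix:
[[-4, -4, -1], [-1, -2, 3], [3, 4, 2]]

Expansion along first row:
det = -4·det([[-2,3],[4,2]]) - -4·det([[-1,3],[3,2]]) + -1·det([[-1,-2],[3,4]])
    = -4·(-2·2 - 3·4) - -4·(-1·2 - 3·3) + -1·(-1·4 - -2·3)
    = -4·-16 - -4·-11 + -1·2
    = 64 + -44 + -2 = 18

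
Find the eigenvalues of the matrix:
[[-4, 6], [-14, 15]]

Characteristic equation: det(A - λI) = 0
λ² - (trace)λ + (det) = 0
trace = -4 + 15 = 11, det = (-4)(15) - (6)(-14) = 24
λ² - (11)λ + (24) = 0
λ = (11 ± √((11)² - 4·(24))) / 2 = (11 ± √25) / 2
Solving: λ = 3, 8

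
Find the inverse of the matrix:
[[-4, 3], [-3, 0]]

For [[a,b],[c,d]], inverse = (1/det)·[[d,-b],[-c,a]]
det = (-4)(0) - (3)(-3) = 0 - -9 = 9
Inverse = (1/9)·[[0, -3], [3, -4]]
= [[0, -1/3], [1/3, -4/9]]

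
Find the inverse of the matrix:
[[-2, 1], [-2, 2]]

For [[a,b],[c,d]], inverse = (1/det)·[[d,-b],[-c,a]]
det = (-2)(2) - (1)(-2) = -4 - -2 = -2
Inverse = (1/-2)·[[2, -1], [2, -2]]
= [[-1, 1/2], [-1, 1]]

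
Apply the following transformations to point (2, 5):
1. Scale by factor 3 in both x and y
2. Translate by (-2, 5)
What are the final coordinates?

Step 1: Scale (2, 5) by 3 → (6, 15)
Step 2: Translate by (-2, 5) → (4, 20)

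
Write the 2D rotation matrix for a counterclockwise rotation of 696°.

Rotation matrix formula: [[cos θ, -sin θ], [sin θ, cos θ]]
For θ = 696°:
cos(696°) = 0.9135
sin(696°) = -0.4067
Result: [[0.9135, 0.4067], [-0.4067, 0.9135]]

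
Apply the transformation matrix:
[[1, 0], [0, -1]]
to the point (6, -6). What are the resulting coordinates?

Matrix multiplication:
[[1, 0], [0, -1]] × [6, -6]ᵀ
= [(1)(6) + (0)(-6), (0)(6) + (-1)(-6)]ᵀ
= [6, 6]ᵀ
Result: (6, 6)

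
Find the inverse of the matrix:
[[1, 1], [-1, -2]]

For [[a,b],[c,d]], inverse = (1/det)·[[d,-b],[-c,a]]
det = (1)(-2) - (1)(-1) = -2 - -1 = -1
Inverse = (1/-1)·[[-2, -1], [1, 1]]
= [[2, 1], [-1, -1]]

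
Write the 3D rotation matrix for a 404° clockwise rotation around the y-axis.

Rotation matrix for clockwise 404° around y-axis:
A clockwise rotation by 404° is a counterclockwise rotation by -404°.
cos(-404°) = 0.7193, sin(-404°) = -0.6947
Result: [[0.7193, 0, -0.6947], [0, 1, 0], [0.6947, 0, 0.7193]]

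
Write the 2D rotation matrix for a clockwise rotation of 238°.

Rotation matrix formula: [[cos θ, -sin θ], [sin θ, cos θ]]
A clockwise rotation by 238° is equivalent to a counterclockwise rotation by -238°.
For θ = -238°:
cos(-238°) = -0.5299
sin(-238°) = 0.8480
Result: [[-0.5299, -0.8480], [0.8480, -0.5299]]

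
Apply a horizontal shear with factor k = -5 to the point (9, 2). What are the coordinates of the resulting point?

Shear matrix for horizontal shear with factor k = -5:
[[1, -5], [0, 1]]
Result: (9, 2) → (-1, 2)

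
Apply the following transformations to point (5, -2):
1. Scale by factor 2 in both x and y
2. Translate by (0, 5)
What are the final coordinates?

Step 1: Scale (5, -2) by 2 → (10, -4)
Step 2: Translate by (0, 5) → (10, 1)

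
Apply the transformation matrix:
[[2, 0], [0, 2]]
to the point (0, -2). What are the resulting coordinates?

Matrix multiplication:
[[2, 0], [0, 2]] × [0, -2]ᵀ
= [(2)(0) + (0)(-2), (0)(0) + (2)(-2)]ᵀ
= [0, -4]ᵀ
Result: (0, -4)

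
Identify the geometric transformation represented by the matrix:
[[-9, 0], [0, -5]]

This matrix represents: non-uniform scaling by sx = -9, sy = -5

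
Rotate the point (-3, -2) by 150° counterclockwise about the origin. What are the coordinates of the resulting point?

Rotation matrix for 150°: [[cos 150°, -sin 150°], [sin 150°, cos 150°]] ≈ [[-0.866025, -0.500000], [0.500000, -0.866025]]
[[-0.866025, -0.500000], [0.500000, -0.866025]] × [-3, -2]ᵀ ≈ [3.5981, 0.2321]ᵀ
Result: (3.5981, 0.2321)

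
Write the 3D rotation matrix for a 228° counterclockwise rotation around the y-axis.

Rotation matrix for counterclockwise 228° around y-axis:
cos(228°) = -0.6691, sin(228°) = -0.7431
Result: [[-0.6691, 0, -0.7431], [0, 1, 0], [0.7431, 0, -0.6691]]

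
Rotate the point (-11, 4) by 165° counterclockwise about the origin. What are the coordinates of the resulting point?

Rotation matrix for 165°: [[cos 165°, -sin 165°], [sin 165°, cos 165°]] ≈ [[-0.965926, -0.258819], [0.258819, -0.965926]]
[[-0.965926, -0.258819], [0.258819, -0.965926]] × [-11, 4]ᵀ ≈ [9.5899, -6.7107]ᵀ
Result: (9.5899, -6.7107)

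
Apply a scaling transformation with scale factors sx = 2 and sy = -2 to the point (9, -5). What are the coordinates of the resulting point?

Scaling matrix:
[[2, 0], [0, -2]]
Result: (9 × 2, -5 × -2) = (18, 10)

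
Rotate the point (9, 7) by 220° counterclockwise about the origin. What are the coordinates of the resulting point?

Rotation matrix for 220°: [[cos 220°, -sin 220°], [sin 220°, cos 220°]] ≈ [[-0.766044, 0.642788], [-0.642788, -0.766044]]
[[-0.766044, 0.642788], [-0.642788, -0.766044]] × [9, 7]ᵀ ≈ [-2.3949, -11.1474]ᵀ
Result: (-2.3949, -11.1474)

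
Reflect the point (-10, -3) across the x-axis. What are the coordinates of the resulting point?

Reflection across x-axis: (-10, -3) → (-10, 3)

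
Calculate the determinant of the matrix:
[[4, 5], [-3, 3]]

For a 2×2 matrix [[a, b], [c, d]], det = ad - bc
det = (4)(3) - (5)(-3) = 12 - -15 = 27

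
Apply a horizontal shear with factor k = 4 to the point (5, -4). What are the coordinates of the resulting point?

Shear matrix for horizontal shear with factor k = 4:
[[1, 4], [0, 1]]
Result: (5, -4) → (-11, -4)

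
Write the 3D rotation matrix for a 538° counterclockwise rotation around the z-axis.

Rotation matrix for counterclockwise 538° around z-axis:
cos(538°) = -0.9994, sin(538°) = 0.0349
Result: [[-0.9994, -0.0349, 0], [0.0349, -0.9994, 0], [0, 0, 1]]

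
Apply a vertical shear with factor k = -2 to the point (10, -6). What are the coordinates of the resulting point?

Shear matrix for vertical shear with factor k = -2:
[[1, 0], [-2, 1]]
Result: (10, -6) → (10, -26)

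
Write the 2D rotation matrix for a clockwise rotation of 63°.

Rotation matrix formula: [[cos θ, -sin θ], [sin θ, cos θ]]
A clockwise rotation by 63° is equivalent to a counterclockwise rotation by -63°.
For θ = -63°:
cos(-63°) = 0.4540
sin(-63°) = -0.8910
Result: [[0.4540, 0.8910], [-0.8910, 0.4540]]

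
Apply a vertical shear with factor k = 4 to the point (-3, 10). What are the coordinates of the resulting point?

Shear matrix for vertical shear with factor k = 4:
[[1, 0], [4, 1]]
Result: (-3, 10) → (-3, -2)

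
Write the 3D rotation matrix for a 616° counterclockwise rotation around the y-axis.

Rotation matrix for counterclockwise 616° around y-axis:
cos(616°) = -0.2419, sin(616°) = -0.9703
Result: [[-0.2419, 0, -0.9703], [0, 1, 0], [0.9703, 0, -0.2419]]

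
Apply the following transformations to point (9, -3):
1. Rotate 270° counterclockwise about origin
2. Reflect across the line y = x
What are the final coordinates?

Step 1: Rotate 270° → (-3, -9)
Step 2: Reflect across line y = x → (-9, -3)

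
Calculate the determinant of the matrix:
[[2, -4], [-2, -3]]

For a 2×2 matrix [[a, b], [c, d]], det = ad - bc
det = (2)(-3) - (-4)(-2) = -6 - 8 = -14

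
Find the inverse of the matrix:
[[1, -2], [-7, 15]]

For [[a,b],[c,d]], inverse = (1/det)·[[d,-b],[-c,a]]
det = (1)(15) - (-2)(-7) = 15 - 14 = 1
Inverse = [[15, 2], [7, 1]]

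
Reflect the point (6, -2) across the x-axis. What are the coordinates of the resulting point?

Reflection across x-axis: (6, -2) → (6, 2)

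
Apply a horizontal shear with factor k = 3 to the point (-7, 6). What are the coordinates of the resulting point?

Shear matrix for horizontal shear with factor k = 3:
[[1, 3], [0, 1]]
Result: (-7, 6) → (11, 6)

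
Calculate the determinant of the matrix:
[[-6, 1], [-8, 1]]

For a 2×2 matrix [[a, b], [c, d]], det = ad - bc
det = (-6)(1) - (1)(-8) = -6 - -8 = 2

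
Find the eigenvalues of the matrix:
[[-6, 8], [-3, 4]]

Characteristic equation: det(A - λI) = 0
λ² - (trace)λ + (det) = 0
trace = -6 + 4 = -2, det = (-6)(4) - (8)(-3) = 0
λ² - (-2)λ + (0) = 0
λ = (-2 ± √((-2)² - 4·(0))) / 2 = (-2 ± √4) / 2
Solving: λ = -2, 0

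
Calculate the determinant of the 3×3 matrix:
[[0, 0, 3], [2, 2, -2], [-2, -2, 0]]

Expansion along first row:
det = 0·det([[2,-2],[-2,0]]) - 0·det([[2,-2],[-2,0]]) + 3·det([[2,2],[-2,-2]])
    = 0·(2·0 - -2·-2) - 0·(2·0 - -2·-2) + 3·(2·-2 - 2·-2)
    = 0·-4 - 0·-4 + 3·0
    = 0 + 0 + 0 = 0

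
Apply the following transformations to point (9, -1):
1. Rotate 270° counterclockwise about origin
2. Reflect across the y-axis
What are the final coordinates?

Step 1: Rotate 270° → (-1, -9)
Step 2: Reflect across y-axis → (1, -9)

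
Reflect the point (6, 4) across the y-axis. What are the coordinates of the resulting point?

Reflection across y-axis: (6, 4) → (-6, 4)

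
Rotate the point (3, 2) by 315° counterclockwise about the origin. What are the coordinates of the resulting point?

Rotation matrix for 315°: [[cos 315°, -sin 315°], [sin 315°, cos 315°]] ≈ [[0.707107, 0.707107], [-0.707107, 0.707107]]
[[0.707107, 0.707107], [-0.707107, 0.707107]] × [3, 2]ᵀ ≈ [3.5355, -0.7071]ᵀ
Result: (3.5355, -0.7071)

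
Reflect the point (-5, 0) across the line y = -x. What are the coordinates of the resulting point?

Reflection across line y = -x: (-5, 0) → (0, 5)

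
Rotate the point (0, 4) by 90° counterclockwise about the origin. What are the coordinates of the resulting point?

Rotation matrix for 90°: [[cos 90°, -sin 90°], [sin 90°, cos 90°]] = [[0, -1], [1, 0]]
[[0, -1], [1, 0]] × [0, 4]ᵀ = [-4, 0]ᵀ
Result: (-4, 0)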